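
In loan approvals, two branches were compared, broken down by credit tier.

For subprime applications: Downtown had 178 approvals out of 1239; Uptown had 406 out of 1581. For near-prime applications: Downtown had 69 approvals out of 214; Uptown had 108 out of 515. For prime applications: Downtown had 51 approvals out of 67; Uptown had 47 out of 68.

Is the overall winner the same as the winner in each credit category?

No

Subprime: Downtown 178/1239 = 14.4%, Uptown 406/1581 = 25.7% → Uptown
Near-prime: Downtown 69/214 = 32.2%, Uptown 108/515 = 21.0% → Downtown
Prime: Downtown 51/67 = 76.1%, Uptown 47/68 = 69.1% → Downtown
Overall: Downtown 298/1520 = 19.6%, Uptown 561/2164 = 25.9% → Uptown
Neither sweeps: Downtown wins 2 of 3 groups, Uptown wins 1. Uptown wins overall but not every group — no Simpson reversal.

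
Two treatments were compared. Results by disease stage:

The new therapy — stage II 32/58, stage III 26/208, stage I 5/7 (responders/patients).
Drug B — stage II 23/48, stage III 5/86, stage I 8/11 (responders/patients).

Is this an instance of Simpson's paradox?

No

Stage II: the new therapy 32/58 = 55.2%, Drug B 23/48 = 47.9% → the new therapy
Stage III: the new therapy 26/208 = 12.5%, Drug B 5/86 = 5.8% → the new therapy
Stage I: the new therapy 5/7 = 71.4%, Drug B 8/11 = 72.7% → Drug B
Overall: the new therapy 63/273 = 23.1%, Drug B 36/145 = 24.8% → Drug B
Neither sweeps: the new therapy wins 2 of 3 groups, Drug B wins 1. Drug B wins overall but not every group — no Simpson reversal.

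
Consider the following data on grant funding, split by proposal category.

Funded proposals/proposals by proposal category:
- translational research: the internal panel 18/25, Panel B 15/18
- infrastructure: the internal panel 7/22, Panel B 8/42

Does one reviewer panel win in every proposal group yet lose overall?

Translational research: the internal panel 18/25 = 72.0%, Panel B 15/18 = 83.3% → Panel B
Infrastructure: the internal panel 7/22 = 31.8%, Panel B 8/42 = 19.0% → the internal panel
Overall: the internal panel 25/47 = 53.2%, Panel B 23/60 = 38.3% → the internal panel
Neither sweeps: the internal panel wins 1 of 2 groups, Panel B wins 1. The internal panel wins overall but not every group — no Simpson reversal.

No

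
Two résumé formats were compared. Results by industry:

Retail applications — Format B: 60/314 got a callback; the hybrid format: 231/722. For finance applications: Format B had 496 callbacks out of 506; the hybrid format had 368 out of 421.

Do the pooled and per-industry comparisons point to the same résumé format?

Retail: Format B 60/314 = 19.1%, the hybrid format 231/722 = 32.0% → the hybrid format
Finance: Format B 496/506 = 98.0%, the hybrid format 368/421 = 87.4% → Format B
Overall: Format B 556/820 = 67.8%, the hybrid format 599/1143 = 52.4% → Format B
Neither sweeps: Format B wins 1 of 2 groups, the hybrid format wins 1. Format B wins overall but not every group — no Simpson reversal.

No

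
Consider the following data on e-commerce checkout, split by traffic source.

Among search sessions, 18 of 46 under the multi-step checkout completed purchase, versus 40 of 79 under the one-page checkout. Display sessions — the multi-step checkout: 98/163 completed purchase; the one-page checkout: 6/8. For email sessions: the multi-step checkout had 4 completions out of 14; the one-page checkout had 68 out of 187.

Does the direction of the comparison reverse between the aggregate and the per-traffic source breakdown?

Search: the multi-step checkout 18/46 = 39.1%, the one-page checkout 40/79 = 50.6% → the one-page checkout
Display: the multi-step checkout 98/163 = 60.1%, the one-page checkout 6/8 = 75.0% → the one-page checkout
Email: the multi-step checkout 4/14 = 28.6%, the one-page checkout 68/187 = 36.4% → the one-page checkout
Overall: the multi-step checkout 120/223 = 53.8%, the one-page checkout 114/274 = 41.6% → the multi-step checkout
The one-page checkout wins each traffic group but the multi-step checkout wins overall — the comparison reverses. The one-page checkout's sessions skew toward email, which has a lower base rate.

Yes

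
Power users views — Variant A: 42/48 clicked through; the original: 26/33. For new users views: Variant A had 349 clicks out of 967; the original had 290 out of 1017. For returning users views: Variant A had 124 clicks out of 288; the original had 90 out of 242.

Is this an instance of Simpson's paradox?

Power users: Variant A 42/48 = 87.5%, the original 26/33 = 78.8% → Variant A
New users: Variant A 349/967 = 36.1%, the original 290/1017 = 28.5% → Variant A
Returning users: Variant A 124/288 = 43.1%, the original 90/242 = 37.2% → Variant A
Overall: Variant A 515/1303 = 39.5%, the original 406/1292 = 31.4% → Variant A
Variant A wins overall and in every user group — no reversal.

No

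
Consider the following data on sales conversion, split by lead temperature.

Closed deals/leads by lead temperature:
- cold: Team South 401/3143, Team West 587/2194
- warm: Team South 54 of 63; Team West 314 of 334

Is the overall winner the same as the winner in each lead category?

Yes

Cold: Team South 401/3143 = 12.8%, Team West 587/2194 = 26.8% → Team West
Warm: Team South 54/63 = 85.7%, Team West 314/334 = 94.0% → Team West
Overall: Team South 455/3206 = 14.2%, Team West 901/2528 = 35.6% → Team West
Team West wins overall and in every lead group — no reversal.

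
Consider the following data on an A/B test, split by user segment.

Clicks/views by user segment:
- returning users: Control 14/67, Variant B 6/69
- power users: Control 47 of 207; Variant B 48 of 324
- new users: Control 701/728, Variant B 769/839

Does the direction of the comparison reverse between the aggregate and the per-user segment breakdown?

Returning users: Control 14/67 = 20.9%, Variant B 6/69 = 8.7% → Control
Power users: Control 47/207 = 22.7%, Variant B 48/324 = 14.8% → Control
New users: Control 701/728 = 96.3%, Variant B 769/839 = 91.7% → Control
Overall: Control 762/1002 = 76.0%, Variant B 823/1232 = 66.8% → Control
Control wins overall and in every user group — no reversal.

No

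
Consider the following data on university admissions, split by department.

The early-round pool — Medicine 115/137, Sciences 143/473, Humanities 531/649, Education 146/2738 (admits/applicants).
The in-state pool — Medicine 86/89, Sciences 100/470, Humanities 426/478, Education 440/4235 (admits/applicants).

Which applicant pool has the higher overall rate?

Medicine: the early-round pool 115/137 = 83.9%, the in-state pool 86/89 = 96.6% → the in-state pool
Sciences: the early-round pool 143/473 = 30.2%, the in-state pool 100/470 = 21.3% → the early-round pool
Humanities: the early-round pool 531/649 = 81.8%, the in-state pool 426/478 = 89.1% → the in-state pool
Education: the early-round pool 146/2738 = 5.3%, the in-state pool 440/4235 = 10.4% → the in-state pool
Overall: the early-round pool 935/3997 = 23.4%, the in-state pool 1052/5272 = 20.0% → the early-round pool
(Neither sweeps every department group, but the early-round pool has the higher pooled rate.)

the early-round pool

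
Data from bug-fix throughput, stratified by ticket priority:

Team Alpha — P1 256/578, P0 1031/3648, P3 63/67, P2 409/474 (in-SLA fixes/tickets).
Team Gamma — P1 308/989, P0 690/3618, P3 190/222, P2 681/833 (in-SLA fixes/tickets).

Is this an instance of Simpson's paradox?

No

P1: Team Alpha 256/578 = 44.3%, Team Gamma 308/989 = 31.1% → Team Alpha
P0: Team Alpha 1031/3648 = 28.3%, Team Gamma 690/3618 = 19.1% → Team Alpha
P3: Team Alpha 63/67 = 94.0%, Team Gamma 190/222 = 85.6% → Team Alpha
P2: Team Alpha 409/474 = 86.3%, Team Gamma 681/833 = 81.8% → Team Alpha
Overall: Team Alpha 1759/4767 = 36.9%, Team Gamma 1869/5662 = 33.0% → Team Alpha
Team Alpha wins overall and in every ticket group — no reversal.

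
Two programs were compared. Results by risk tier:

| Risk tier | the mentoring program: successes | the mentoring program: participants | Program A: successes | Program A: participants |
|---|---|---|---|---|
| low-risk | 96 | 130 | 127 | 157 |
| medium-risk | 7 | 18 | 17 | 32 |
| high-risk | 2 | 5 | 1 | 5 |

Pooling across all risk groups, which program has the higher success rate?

Program A

Low-risk: the mentoring program 96/130 = 73.8%, Program A 127/157 = 80.9% → Program A
Medium-risk: the mentoring program 7/18 = 38.9%, Program A 17/32 = 53.1% → Program A
High-risk: the mentoring program 2/5 = 40.0%, Program A 1/5 = 20.0% → the mentoring program
Overall: the mentoring program 105/153 = 68.6%, Program A 145/194 = 74.7% → Program A
(Neither sweeps every risk group, but Program A has the higher pooled rate.)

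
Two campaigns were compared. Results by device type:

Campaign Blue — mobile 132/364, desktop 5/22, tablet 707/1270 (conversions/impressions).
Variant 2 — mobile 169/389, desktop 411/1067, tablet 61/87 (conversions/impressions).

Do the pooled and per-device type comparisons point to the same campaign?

No

Mobile: Campaign Blue 132/364 = 36.3%, Variant 2 169/389 = 43.4% → Variant 2
Desktop: Campaign Blue 5/22 = 22.7%, Variant 2 411/1067 = 38.5% → Variant 2
Tablet: Campaign Blue 707/1270 = 55.7%, Variant 2 61/87 = 70.1% → Variant 2
Overall: Campaign Blue 844/1656 = 51.0%, Variant 2 641/1543 = 41.5% → Campaign Blue
Variant 2 wins each device group but Campaign Blue wins overall — the comparison reverses. Variant 2's impressions skew toward desktop, which has a lower base rate.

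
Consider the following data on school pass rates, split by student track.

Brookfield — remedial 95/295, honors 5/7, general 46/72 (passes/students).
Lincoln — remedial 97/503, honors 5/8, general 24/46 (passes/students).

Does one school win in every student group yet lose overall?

Remedial: Brookfield 95/295 = 32.2%, Lincoln 97/503 = 19.3% → Brookfield
Honors: Brookfield 5/7 = 71.4%, Lincoln 5/8 = 62.5% → Brookfield
General: Brookfield 46/72 = 63.9%, Lincoln 24/46 = 52.2% → Brookfield
Overall: Brookfield 146/374 = 39.0%, Lincoln 126/557 = 22.6% → Brookfield
Brookfield wins overall and in every student group — no reversal.

No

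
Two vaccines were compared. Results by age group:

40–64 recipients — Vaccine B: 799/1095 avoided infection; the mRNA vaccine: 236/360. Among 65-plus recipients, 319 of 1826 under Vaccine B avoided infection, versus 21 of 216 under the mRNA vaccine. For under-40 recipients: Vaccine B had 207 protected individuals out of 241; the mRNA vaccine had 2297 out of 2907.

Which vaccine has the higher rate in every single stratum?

Vaccine B

40–64: Vaccine B 799/1095 = 73.0%, the mRNA vaccine 236/360 = 65.6% → Vaccine B
65-plus: Vaccine B 319/1826 = 17.5%, the mRNA vaccine 21/216 = 9.7% → Vaccine B
Under-40: Vaccine B 207/241 = 85.9%, the mRNA vaccine 2297/2907 = 79.0% → Vaccine B
Vaccine B has the higher rate in all 3 groups.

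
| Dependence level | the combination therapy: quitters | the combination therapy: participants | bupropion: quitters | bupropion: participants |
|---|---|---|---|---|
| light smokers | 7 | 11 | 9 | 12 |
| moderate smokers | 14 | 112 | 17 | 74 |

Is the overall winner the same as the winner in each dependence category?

Light smokers: the combination therapy 7/11 = 63.6%, bupropion 9/12 = 75.0% → bupropion
Moderate smokers: the combination therapy 14/112 = 12.5%, bupropion 17/74 = 23.0% → bupropion
Overall: the combination therapy 21/123 = 17.1%, bupropion 26/86 = 30.2% → bupropion
Bupropion wins overall and in every dependence group — no reversal.

Yes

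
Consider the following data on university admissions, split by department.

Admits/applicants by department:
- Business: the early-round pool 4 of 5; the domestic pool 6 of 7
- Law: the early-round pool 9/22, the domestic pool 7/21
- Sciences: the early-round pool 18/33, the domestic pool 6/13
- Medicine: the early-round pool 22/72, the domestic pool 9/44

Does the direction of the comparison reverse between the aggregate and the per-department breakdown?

Business: the early-round pool 4/5 = 80.0%, the domestic pool 6/7 = 85.7% → the domestic pool
Law: the early-round pool 9/22 = 40.9%, the domestic pool 7/21 = 33.3% → the early-round pool
Sciences: the early-round pool 18/33 = 54.5%, the domestic pool 6/13 = 46.2% → the early-round pool
Medicine: the early-round pool 22/72 = 30.6%, the domestic pool 9/44 = 20.5% → the early-round pool
Overall: the early-round pool 53/132 = 40.2%, the domestic pool 28/85 = 32.9% → the early-round pool
Neither sweeps: the early-round pool wins 3 of 4 groups, the domestic pool wins 1. The early-round pool wins overall but not every group — no Simpson reversal.

No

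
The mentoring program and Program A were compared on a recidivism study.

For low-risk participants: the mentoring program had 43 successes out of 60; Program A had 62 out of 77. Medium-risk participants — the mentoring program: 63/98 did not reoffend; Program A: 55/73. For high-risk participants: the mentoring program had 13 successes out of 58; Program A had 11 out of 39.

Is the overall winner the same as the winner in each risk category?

Yes

Low-risk: the mentoring program 43/60 = 71.7%, Program A 62/77 = 80.5% → Program A
Medium-risk: the mentoring program 63/98 = 64.3%, Program A 55/73 = 75.3% → Program A
High-risk: the mentoring program 13/58 = 22.4%, Program A 11/39 = 28.2% → Program A
Overall: the mentoring program 119/216 = 55.1%, Program A 128/189 = 67.7% → Program A
Program A wins overall and in every risk group — no reversal.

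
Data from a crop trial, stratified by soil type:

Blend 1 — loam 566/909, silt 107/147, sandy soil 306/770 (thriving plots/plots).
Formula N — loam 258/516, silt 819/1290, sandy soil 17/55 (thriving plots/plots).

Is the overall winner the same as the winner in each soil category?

Loam: Blend 1 566/909 = 62.3%, Formula N 258/516 = 50.0% → Blend 1
Silt: Blend 1 107/147 = 72.8%, Formula N 819/1290 = 63.5% → Blend 1
Sandy soil: Blend 1 306/770 = 39.7%, Formula N 17/55 = 30.9% → Blend 1
Overall: Blend 1 979/1826 = 53.6%, Formula N 1094/1861 = 58.8% → Formula N
Blend 1 wins each soil group but Formula N wins overall — the comparison reverses. Blend 1's plots skew toward sandy soil, which has a lower base rate.

No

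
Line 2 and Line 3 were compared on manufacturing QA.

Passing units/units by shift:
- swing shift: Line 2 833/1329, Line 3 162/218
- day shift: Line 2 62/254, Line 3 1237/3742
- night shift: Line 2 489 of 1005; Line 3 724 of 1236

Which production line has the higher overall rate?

Line 2

Swing shift: Line 2 833/1329 = 62.7%, Line 3 162/218 = 74.3% → Line 3
Day shift: Line 2 62/254 = 24.4%, Line 3 1237/3742 = 33.1% → Line 3
Night shift: Line 2 489/1005 = 48.7%, Line 3 724/1236 = 58.6% → Line 3
Overall: Line 2 1384/2588 = 53.5%, Line 3 2123/5196 = 40.9% → Line 2
(Line 3 wins every shift group but Line 2 wins overall — Line 3's units skew toward the low-rate day shift group.)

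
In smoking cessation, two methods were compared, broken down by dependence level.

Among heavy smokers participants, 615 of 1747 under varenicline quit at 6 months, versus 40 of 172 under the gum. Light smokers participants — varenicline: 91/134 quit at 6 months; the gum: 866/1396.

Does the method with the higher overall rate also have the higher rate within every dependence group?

Heavy smokers: varenicline 615/1747 = 35.2%, the gum 40/172 = 23.3% → varenicline
Light smokers: varenicline 91/134 = 67.9%, the gum 866/1396 = 62.0% → varenicline
Overall: varenicline 706/1881 = 37.5%, the gum 906/1568 = 57.8% → the gum
Varenicline wins each dependence group but the gum wins overall — the comparison reverses. Varenicline's participants skew toward heavy smokers, which has a lower base rate.

No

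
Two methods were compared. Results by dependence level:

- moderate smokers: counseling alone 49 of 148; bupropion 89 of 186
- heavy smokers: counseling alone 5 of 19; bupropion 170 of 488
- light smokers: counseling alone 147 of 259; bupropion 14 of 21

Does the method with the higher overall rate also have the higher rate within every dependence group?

Moderate smokers: counseling alone 49/148 = 33.1%, bupropion 89/186 = 47.8% → bupropion
Heavy smokers: counseling alone 5/19 = 26.3%, bupropion 170/488 = 34.8% → bupropion
Light smokers: counseling alone 147/259 = 56.8%, bupropion 14/21 = 66.7% → bupropion
Overall: counseling alone 201/426 = 47.2%, bupropion 273/695 = 39.3% → counseling alone
Bupropion wins each dependence group but counseling alone wins overall — the comparison reverses. Bupropion's participants skew toward heavy smokers, which has a lower base rate.

No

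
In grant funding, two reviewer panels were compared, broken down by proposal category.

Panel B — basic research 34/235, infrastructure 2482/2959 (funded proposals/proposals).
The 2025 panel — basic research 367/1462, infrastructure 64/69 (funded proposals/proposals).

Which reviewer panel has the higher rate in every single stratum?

the 2025 panel

Basic research: Panel B 34/235 = 14.5%, the 2025 panel 367/1462 = 25.1% → the 2025 panel
Infrastructure: Panel B 2482/2959 = 83.9%, the 2025 panel 64/69 = 92.8% → the 2025 panel
The 2025 panel has the higher rate in both groups.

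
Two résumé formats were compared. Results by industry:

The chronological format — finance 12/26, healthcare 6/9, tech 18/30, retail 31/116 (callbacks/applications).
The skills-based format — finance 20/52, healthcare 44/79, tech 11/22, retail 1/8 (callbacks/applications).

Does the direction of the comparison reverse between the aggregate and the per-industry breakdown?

Yes

Finance: the chronological format 12/26 = 46.2%, the skills-based format 20/52 = 38.5% → the chronological format
Healthcare: the chronological format 6/9 = 66.7%, the skills-based format 44/79 = 55.7% → the chronological format
Tech: the chronological format 18/30 = 60.0%, the skills-based format 11/22 = 50.0% → the chronological format
Retail: the chronological format 31/116 = 26.7%, the skills-based format 1/8 = 12.5% → the chronological format
Overall: the chronological format 67/181 = 37.0%, the skills-based format 76/161 = 47.2% → the skills-based format
The chronological format wins each industry group but the skills-based format wins overall — the comparison reverses. The chronological format's applications skew toward retail, which has a lower base rate.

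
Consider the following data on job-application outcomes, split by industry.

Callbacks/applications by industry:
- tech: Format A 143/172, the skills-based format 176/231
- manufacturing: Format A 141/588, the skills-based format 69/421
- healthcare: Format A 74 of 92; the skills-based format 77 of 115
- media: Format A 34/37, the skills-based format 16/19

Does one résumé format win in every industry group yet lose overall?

Tech: Format A 143/172 = 83.1%, the skills-based format 176/231 = 76.2% → Format A
Manufacturing: Format A 141/588 = 24.0%, the skills-based format 69/421 = 16.4% → Format A
Healthcare: Format A 74/92 = 80.4%, the skills-based format 77/115 = 67.0% → Format A
Media: Format A 34/37 = 91.9%, the skills-based format 16/19 = 84.2% → Format A
Overall: Format A 392/889 = 44.1%, the skills-based format 338/786 = 43.0% → Format A
Format A wins overall and in every industry group — no reversal.

No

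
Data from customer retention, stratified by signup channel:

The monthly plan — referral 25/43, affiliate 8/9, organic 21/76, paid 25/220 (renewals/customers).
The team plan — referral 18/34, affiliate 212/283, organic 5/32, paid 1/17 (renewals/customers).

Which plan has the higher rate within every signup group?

Referral: the monthly plan 25/43 = 58.1%, the team plan 18/34 = 52.9% → the monthly plan
Affiliate: the monthly plan 8/9 = 88.9%, the team plan 212/283 = 74.9% → the monthly plan
Organic: the monthly plan 21/76 = 27.6%, the team plan 5/32 = 15.6% → the monthly plan
Paid: the monthly plan 25/220 = 11.4%, the team plan 1/17 = 5.9% → the monthly plan
The monthly plan has the higher rate in all 4 groups.

the monthly plan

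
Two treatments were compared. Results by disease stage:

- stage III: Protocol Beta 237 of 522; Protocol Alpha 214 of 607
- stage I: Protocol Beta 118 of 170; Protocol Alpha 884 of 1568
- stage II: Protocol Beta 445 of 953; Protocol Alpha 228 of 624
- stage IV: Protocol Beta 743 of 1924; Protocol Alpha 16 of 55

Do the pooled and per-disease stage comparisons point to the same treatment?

Stage III: Protocol Beta 237/522 = 45.4%, Protocol Alpha 214/607 = 35.3% → Protocol Beta
Stage I: Protocol Beta 118/170 = 69.4%, Protocol Alpha 884/1568 = 56.4% → Protocol Beta
Stage II: Protocol Beta 445/953 = 46.7%, Protocol Alpha 228/624 = 36.5% → Protocol Beta
Stage IV: Protocol Beta 743/1924 = 38.6%, Protocol Alpha 16/55 = 29.1% → Protocol Beta
Overall: Protocol Beta 1543/3569 = 43.2%, Protocol Alpha 1342/2854 = 47.0% → Protocol Alpha
Protocol Beta wins each disease group but Protocol Alpha wins overall — the comparison reverses. Protocol Beta's patients skew toward stage IV, which has a lower base rate.

No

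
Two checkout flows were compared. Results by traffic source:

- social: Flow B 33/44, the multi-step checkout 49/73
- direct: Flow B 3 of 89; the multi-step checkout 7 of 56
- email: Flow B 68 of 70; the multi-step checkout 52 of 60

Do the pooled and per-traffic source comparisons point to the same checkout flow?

Social: Flow B 33/44 = 75.0%, the multi-step checkout 49/73 = 67.1% → Flow B
Direct: Flow B 3/89 = 3.4%, the multi-step checkout 7/56 = 12.5% → the multi-step checkout
Email: Flow B 68/70 = 97.1%, the multi-step checkout 52/60 = 86.7% → Flow B
Overall: Flow B 104/203 = 51.2%, the multi-step checkout 108/189 = 57.1% → the multi-step checkout
Neither sweeps: Flow B wins 2 of 3 groups, the multi-step checkout wins 1. The multi-step checkout wins overall but not every group — no Simpson reversal.

No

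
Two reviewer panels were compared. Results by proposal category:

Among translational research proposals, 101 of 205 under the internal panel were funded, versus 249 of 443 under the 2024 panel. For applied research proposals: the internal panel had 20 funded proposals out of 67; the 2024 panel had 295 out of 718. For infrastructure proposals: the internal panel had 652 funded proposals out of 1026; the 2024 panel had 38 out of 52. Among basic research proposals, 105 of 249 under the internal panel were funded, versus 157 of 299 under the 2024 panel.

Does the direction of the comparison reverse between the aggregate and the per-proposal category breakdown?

Translational research: the internal panel 101/205 = 49.3%, the 2024 panel 249/443 = 56.2% → the 2024 panel
Applied research: the internal panel 20/67 = 29.9%, the 2024 panel 295/718 = 41.1% → the 2024 panel
Infrastructure: the internal panel 652/1026 = 63.5%, the 2024 panel 38/52 = 73.1% → the 2024 panel
Basic research: the internal panel 105/249 = 42.2%, the 2024 panel 157/299 = 52.5% → the 2024 panel
Overall: the internal panel 878/1547 = 56.8%, the 2024 panel 739/1512 = 48.9% → the internal panel
The 2024 panel wins each proposal group but the internal panel wins overall — the comparison reverses. The 2024 panel's proposals skew toward applied research, which has a lower base rate.

Yes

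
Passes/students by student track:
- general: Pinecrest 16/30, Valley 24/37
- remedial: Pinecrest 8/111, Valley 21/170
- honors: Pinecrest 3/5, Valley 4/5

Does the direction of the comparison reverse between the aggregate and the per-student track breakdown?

General: Pinecrest 16/30 = 53.3%, Valley 24/37 = 64.9% → Valley
Remedial: Pinecrest 8/111 = 7.2%, Valley 21/170 = 12.4% → Valley
Honors: Pinecrest 3/5 = 60.0%, Valley 4/5 = 80.0% → Valley
Overall: Pinecrest 27/146 = 18.5%, Valley 49/212 = 23.1% → Valley
Valley wins overall and in every student group — no reversal.

No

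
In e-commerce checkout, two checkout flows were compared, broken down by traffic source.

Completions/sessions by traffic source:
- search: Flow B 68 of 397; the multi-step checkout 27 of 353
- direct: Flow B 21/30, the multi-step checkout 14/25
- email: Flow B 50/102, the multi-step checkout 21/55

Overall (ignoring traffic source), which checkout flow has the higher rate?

Flow B

Search: Flow B 68/397 = 17.1%, the multi-step checkout 27/353 = 7.6% → Flow B
Direct: Flow B 21/30 = 70.0%, the multi-step checkout 14/25 = 56.0% → Flow B
Email: Flow B 50/102 = 49.0%, the multi-step checkout 21/55 = 38.2% → Flow B
Overall: Flow B 139/529 = 26.3%, the multi-step checkout 62/433 = 14.3% → Flow B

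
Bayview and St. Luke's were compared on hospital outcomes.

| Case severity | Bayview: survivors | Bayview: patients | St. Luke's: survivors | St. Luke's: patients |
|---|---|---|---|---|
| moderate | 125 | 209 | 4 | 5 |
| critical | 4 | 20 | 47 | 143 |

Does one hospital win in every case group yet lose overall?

Moderate: Bayview 125/209 = 59.8%, St. Luke's 4/5 = 80.0% → St. Luke's
Critical: Bayview 4/20 = 20.0%, St. Luke's 47/143 = 32.9% → St. Luke's
Overall: Bayview 129/229 = 56.3%, St. Luke's 51/148 = 34.5% → Bayview
St. Luke's wins each case group but Bayview wins overall — the comparison reverses. St. Luke's's patients skew toward critical, which has a lower base rate.

Yes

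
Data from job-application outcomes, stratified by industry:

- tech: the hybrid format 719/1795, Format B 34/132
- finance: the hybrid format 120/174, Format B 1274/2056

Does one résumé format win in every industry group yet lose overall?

Tech: the hybrid format 719/1795 = 40.1%, Format B 34/132 = 25.8% → the hybrid format
Finance: the hybrid format 120/174 = 69.0%, Format B 1274/2056 = 62.0% → the hybrid format
Overall: the hybrid format 839/1969 = 42.6%, Format B 1308/2188 = 59.8% → Format B
The hybrid format wins each industry group but Format B wins overall — the comparison reverses. The hybrid format's applications skew toward tech, which has a lower base rate.

Yes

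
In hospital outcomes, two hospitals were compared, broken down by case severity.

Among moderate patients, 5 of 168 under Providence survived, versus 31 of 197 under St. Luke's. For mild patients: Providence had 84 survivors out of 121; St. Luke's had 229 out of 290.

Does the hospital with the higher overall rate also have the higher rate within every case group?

Moderate: Providence 5/168 = 3.0%, St. Luke's 31/197 = 15.7% → St. Luke's
Mild: Providence 84/121 = 69.4%, St. Luke's 229/290 = 79.0% → St. Luke's
Overall: Providence 89/289 = 30.8%, St. Luke's 260/487 = 53.4% → St. Luke's
St. Luke's wins overall and in every case group — no reversal.

Yes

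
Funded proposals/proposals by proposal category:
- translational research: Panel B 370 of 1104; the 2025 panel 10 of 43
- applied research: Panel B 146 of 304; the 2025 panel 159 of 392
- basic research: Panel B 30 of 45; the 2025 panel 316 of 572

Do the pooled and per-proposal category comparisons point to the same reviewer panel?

Translational research: Panel B 370/1104 = 33.5%, the 2025 panel 10/43 = 23.3% → Panel B
Applied research: Panel B 146/304 = 48.0%, the 2025 panel 159/392 = 40.6% → Panel B
Basic research: Panel B 30/45 = 66.7%, the 2025 panel 316/572 = 55.2% → Panel B
Overall: Panel B 546/1453 = 37.6%, the 2025 panel 485/1007 = 48.2% → the 2025 panel
Panel B wins each proposal group but the 2025 panel wins overall — the comparison reverses. Panel B's proposals skew toward translational research, which has a lower base rate.

No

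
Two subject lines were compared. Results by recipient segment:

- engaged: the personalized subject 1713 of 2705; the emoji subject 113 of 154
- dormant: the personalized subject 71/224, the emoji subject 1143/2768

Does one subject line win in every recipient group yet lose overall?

Yes

Engaged: the personalized subject 1713/2705 = 63.3%, the emoji subject 113/154 = 73.4% → the emoji subject
Dormant: the personalized subject 71/224 = 31.7%, the emoji subject 1143/2768 = 41.3% → the emoji subject
Overall: the personalized subject 1784/2929 = 60.9%, the emoji subject 1256/2922 = 43.0% → the personalized subject
The emoji subject wins each recipient group but the personalized subject wins overall — the comparison reverses. The emoji subject's sends skew toward dormant, which has a lower base rate.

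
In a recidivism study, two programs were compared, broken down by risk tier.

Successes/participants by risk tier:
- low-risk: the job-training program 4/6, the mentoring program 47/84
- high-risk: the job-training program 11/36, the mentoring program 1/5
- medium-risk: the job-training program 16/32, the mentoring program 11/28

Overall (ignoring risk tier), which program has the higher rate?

the mentoring program

Low-risk: the job-training program 4/6 = 66.7%, the mentoring program 47/84 = 56.0% → the job-training program
High-risk: the job-training program 11/36 = 30.6%, the mentoring program 1/5 = 20.0% → the job-training program
Medium-risk: the job-training program 16/32 = 50.0%, the mentoring program 11/28 = 39.3% → the job-training program
Overall: the job-training program 31/74 = 41.9%, the mentoring program 59/117 = 50.4% → the mentoring program
(The job-training program wins every risk group but the mentoring program wins overall — the job-training program's participants skew toward the low-rate high-risk group.)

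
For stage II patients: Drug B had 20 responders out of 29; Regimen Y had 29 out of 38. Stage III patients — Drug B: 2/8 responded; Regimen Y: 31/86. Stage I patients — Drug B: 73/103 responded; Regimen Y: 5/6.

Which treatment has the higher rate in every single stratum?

Regimen Y

Stage II: Drug B 20/29 = 69.0%, Regimen Y 29/38 = 76.3% → Regimen Y
Stage III: Drug B 2/8 = 25.0%, Regimen Y 31/86 = 36.0% → Regimen Y
Stage I: Drug B 73/103 = 70.9%, Regimen Y 5/6 = 83.3% → Regimen Y
Regimen Y has the higher rate in all 3 groups.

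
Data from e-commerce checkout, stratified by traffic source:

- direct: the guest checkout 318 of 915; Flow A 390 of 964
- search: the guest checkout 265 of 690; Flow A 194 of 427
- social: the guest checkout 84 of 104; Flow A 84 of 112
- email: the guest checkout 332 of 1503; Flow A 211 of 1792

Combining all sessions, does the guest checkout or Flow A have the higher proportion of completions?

Direct: the guest checkout 318/915 = 34.8%, Flow A 390/964 = 40.5% → Flow A
Search: the guest checkout 265/690 = 38.4%, Flow A 194/427 = 45.4% → Flow A
Social: the guest checkout 84/104 = 80.8%, Flow A 84/112 = 75.0% → the guest checkout
Email: the guest checkout 332/1503 = 22.1%, Flow A 211/1792 = 11.8% → the guest checkout
Overall: the guest checkout 999/3212 = 31.1%, Flow A 879/3295 = 26.7% → the guest checkout
(Neither sweeps every traffic group, but the guest checkout has the higher pooled rate.)

the guest checkout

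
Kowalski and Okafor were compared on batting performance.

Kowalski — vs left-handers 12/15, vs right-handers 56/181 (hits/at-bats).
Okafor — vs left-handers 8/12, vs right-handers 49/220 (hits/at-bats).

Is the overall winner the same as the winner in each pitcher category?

Yes

Vs left-handers: Kowalski 12/15 = 80.0%, Okafor 8/12 = 66.7% → Kowalski
Vs right-handers: Kowalski 56/181 = 30.9%, Okafor 49/220 = 22.3% → Kowalski
Overall: Kowalski 68/196 = 34.7%, Okafor 57/232 = 24.6% → Kowalski
Kowalski wins overall and in every pitcher group — no reversal.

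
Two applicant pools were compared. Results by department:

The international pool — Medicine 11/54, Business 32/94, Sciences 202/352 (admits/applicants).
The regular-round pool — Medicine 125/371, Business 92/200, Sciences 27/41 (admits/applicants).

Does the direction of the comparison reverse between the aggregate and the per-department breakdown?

Yes

Medicine: the international pool 11/54 = 20.4%, the regular-round pool 125/371 = 33.7% → the regular-round pool
Business: the international pool 32/94 = 34.0%, the regular-round pool 92/200 = 46.0% → the regular-round pool
Sciences: the international pool 202/352 = 57.4%, the regular-round pool 27/41 = 65.9% → the regular-round pool
Overall: the international pool 245/500 = 49.0%, the regular-round pool 244/612 = 39.9% → the international pool
The regular-round pool wins each department group but the international pool wins overall — the comparison reverses. The regular-round pool's applicants skew toward Medicine, which has a lower base rate.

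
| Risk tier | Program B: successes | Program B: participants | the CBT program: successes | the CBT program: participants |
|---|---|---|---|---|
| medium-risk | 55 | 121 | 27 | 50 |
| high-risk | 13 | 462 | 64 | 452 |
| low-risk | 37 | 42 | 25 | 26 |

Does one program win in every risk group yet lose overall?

No

Medium-risk: Program B 55/121 = 45.5%, the CBT program 27/50 = 54.0% → the CBT program
High-risk: Program B 13/462 = 2.8%, the CBT program 64/452 = 14.2% → the CBT program
Low-risk: Program B 37/42 = 88.1%, the CBT program 25/26 = 96.2% → the CBT program
Overall: Program B 105/625 = 16.8%, the CBT program 116/528 = 22.0% → the CBT program
The CBT program wins overall and in every risk group — no reversal.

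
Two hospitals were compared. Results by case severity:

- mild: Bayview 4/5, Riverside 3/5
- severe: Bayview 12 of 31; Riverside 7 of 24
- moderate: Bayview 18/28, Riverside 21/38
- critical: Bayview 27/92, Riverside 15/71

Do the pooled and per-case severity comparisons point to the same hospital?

Yes

Mild: Bayview 4/5 = 80.0%, Riverside 3/5 = 60.0% → Bayview
Severe: Bayview 12/31 = 38.7%, Riverside 7/24 = 29.2% → Bayview
Moderate: Bayview 18/28 = 64.3%, Riverside 21/38 = 55.3% → Bayview
Critical: Bayview 27/92 = 29.3%, Riverside 15/71 = 21.1% → Bayview
Overall: Bayview 61/156 = 39.1%, Riverside 46/138 = 33.3% → Bayview
Bayview wins overall and in every case group — no reversal.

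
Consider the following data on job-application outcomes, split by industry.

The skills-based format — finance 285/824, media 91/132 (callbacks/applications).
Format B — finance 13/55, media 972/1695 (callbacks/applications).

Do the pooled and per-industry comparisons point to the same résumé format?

Finance: the skills-based format 285/824 = 34.6%, Format B 13/55 = 23.6% → the skills-based format
Media: the skills-based format 91/132 = 68.9%, Format B 972/1695 = 57.3% → the skills-based format
Overall: the skills-based format 376/956 = 39.3%, Format B 985/1750 = 56.3% → Format B
The skills-based format wins each industry group but Format B wins overall — the comparison reverses. The skills-based format's applications skew toward finance, which has a lower base rate.

No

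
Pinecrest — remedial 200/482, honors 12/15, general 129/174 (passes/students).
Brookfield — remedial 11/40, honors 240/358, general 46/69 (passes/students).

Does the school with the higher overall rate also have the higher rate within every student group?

Remedial: Pinecrest 200/482 = 41.5%, Brookfield 11/40 = 27.5% → Pinecrest
Honors: Pinecrest 12/15 = 80.0%, Brookfield 240/358 = 67.0% → Pinecrest
General: Pinecrest 129/174 = 74.1%, Brookfield 46/69 = 66.7% → Pinecrest
Overall: Pinecrest 341/671 = 50.8%, Brookfield 297/467 = 63.6% → Brookfield
Pinecrest wins each student group but Brookfield wins overall — the comparison reverses. Pinecrest's students skew toward remedial, which has a lower base rate.

No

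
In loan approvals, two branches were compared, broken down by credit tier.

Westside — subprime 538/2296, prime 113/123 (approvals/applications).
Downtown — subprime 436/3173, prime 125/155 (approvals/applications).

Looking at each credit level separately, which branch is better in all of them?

Westside

Subprime: Westside 538/2296 = 23.4%, Downtown 436/3173 = 13.7% → Westside
Prime: Westside 113/123 = 91.9%, Downtown 125/155 = 80.6% → Westside
Westside has the higher rate in both groups.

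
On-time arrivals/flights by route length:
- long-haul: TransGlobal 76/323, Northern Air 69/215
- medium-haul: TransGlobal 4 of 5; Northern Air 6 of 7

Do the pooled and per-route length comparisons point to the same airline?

Long-haul: TransGlobal 76/323 = 23.5%, Northern Air 69/215 = 32.1% → Northern Air
Medium-haul: TransGlobal 4/5 = 80.0%, Northern Air 6/7 = 85.7% → Northern Air
Overall: TransGlobal 80/328 = 24.4%, Northern Air 75/222 = 33.8% → Northern Air
Northern Air wins overall and in every route group — no reversal.

Yes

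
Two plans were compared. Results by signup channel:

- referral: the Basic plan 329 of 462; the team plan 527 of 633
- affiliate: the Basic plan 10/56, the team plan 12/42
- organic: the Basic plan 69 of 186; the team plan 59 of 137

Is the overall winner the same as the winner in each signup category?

Referral: the Basic plan 329/462 = 71.2%, the team plan 527/633 = 83.3% → the team plan
Affiliate: the Basic plan 10/56 = 17.9%, the team plan 12/42 = 28.6% → the team plan
Organic: the Basic plan 69/186 = 37.1%, the team plan 59/137 = 43.1% → the team plan
Overall: the Basic plan 408/704 = 58.0%, the team plan 598/812 = 73.6% → the team plan
The team plan wins overall and in every signup group — no reversal.

Yes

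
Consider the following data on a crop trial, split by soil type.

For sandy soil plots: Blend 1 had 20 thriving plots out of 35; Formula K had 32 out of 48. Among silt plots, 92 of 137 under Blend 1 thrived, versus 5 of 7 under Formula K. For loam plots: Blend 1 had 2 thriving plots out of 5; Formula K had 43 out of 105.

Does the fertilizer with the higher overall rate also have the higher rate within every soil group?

Sandy soil: Blend 1 20/35 = 57.1%, Formula K 32/48 = 66.7% → Formula K
Silt: Blend 1 92/137 = 67.2%, Formula K 5/7 = 71.4% → Formula K
Loam: Blend 1 2/5 = 40.0%, Formula K 43/105 = 41.0% → Formula K
Overall: Blend 1 114/177 = 64.4%, Formula K 80/160 = 50.0% → Blend 1
Formula K wins each soil group but Blend 1 wins overall — the comparison reverses. Formula K's plots skew toward loam, which has a lower base rate.

No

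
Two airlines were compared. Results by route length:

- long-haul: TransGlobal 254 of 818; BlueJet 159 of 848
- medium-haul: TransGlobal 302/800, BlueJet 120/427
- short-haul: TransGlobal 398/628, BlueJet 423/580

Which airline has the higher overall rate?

Long-haul: TransGlobal 254/818 = 31.1%, BlueJet 159/848 = 18.8% → TransGlobal
Medium-haul: TransGlobal 302/800 = 37.8%, BlueJet 120/427 = 28.1% → TransGlobal
Short-haul: TransGlobal 398/628 = 63.4%, BlueJet 423/580 = 72.9% → BlueJet
Overall: TransGlobal 954/2246 = 42.5%, BlueJet 702/1855 = 37.8% → TransGlobal
(Neither sweeps every route group, but TransGlobal has the higher pooled rate.)

TransGlobal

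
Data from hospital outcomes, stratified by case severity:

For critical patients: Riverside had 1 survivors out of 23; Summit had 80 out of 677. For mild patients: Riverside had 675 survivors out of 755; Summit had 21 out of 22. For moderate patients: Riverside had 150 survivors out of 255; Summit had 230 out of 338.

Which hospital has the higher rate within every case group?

Critical: Riverside 1/23 = 4.3%, Summit 80/677 = 11.8% → Summit
Mild: Riverside 675/755 = 89.4%, Summit 21/22 = 95.5% → Summit
Moderate: Riverside 150/255 = 58.8%, Summit 230/338 = 68.0% → Summit
Summit has the higher rate in all 3 groups.

Summit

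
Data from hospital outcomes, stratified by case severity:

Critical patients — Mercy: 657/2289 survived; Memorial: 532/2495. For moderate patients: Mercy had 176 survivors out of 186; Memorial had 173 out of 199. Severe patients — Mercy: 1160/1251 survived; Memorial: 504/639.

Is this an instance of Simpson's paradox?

No

Critical: Mercy 657/2289 = 28.7%, Memorial 532/2495 = 21.3% → Mercy
Moderate: Mercy 176/186 = 94.6%, Memorial 173/199 = 86.9% → Mercy
Severe: Mercy 1160/1251 = 92.7%, Memorial 504/639 = 78.9% → Mercy
Overall: Mercy 1993/3726 = 53.5%, Memorial 1209/3333 = 36.3% → Mercy
Mercy wins overall and in every case group — no reversal.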